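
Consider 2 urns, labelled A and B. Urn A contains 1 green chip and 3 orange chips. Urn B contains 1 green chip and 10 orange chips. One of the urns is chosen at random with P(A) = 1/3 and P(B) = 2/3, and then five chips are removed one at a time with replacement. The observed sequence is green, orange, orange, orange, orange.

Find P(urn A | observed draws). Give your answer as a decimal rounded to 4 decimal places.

The likelihood of the observed sequence under each hypothesis: P(data | urn A) = (1/4)(3/4)(3/4)(3/4)(3/4) = 0.079102; P(data | urn B) = (1/11)(10/11)(10/11)(10/11)(10/11) = 0.062092.
Weighting by the prior gives 1/3 · 0.079102 = 0.026367, 2/3 · 0.062092 = 0.041395; with total 0.067762.
By Bayes' rule, P(urn A | data) = (0.026367) / (0.067762) = 0.38911.

0.3891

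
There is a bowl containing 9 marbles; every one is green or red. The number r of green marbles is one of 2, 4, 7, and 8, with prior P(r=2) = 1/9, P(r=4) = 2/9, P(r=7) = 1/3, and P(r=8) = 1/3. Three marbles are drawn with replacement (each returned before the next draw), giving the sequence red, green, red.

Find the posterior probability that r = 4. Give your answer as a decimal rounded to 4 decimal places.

Compute the likelihood of the observed sequence for each case: P(data | r = 2) = (7/9)(2/9)(7/9) = 0.13443; P(data | r = 4) = (5/9)(4/9)(5/9) = 0.13717; P(data | r = 7) = (2/9)(7/9)(2/9) = 0.038409; P(data | r = 8) = (1/9)(8/9)(1/9) = 0.010974.
The prior-weighted likelihoods are 1/9 · 0.13443 = 0.014937, 2/9 · 0.13717 = 0.030483, 1/3 · 0.038409 = 0.012803, 1/3 · 0.010974 = 0.003658; these sum to 0.061881.
So P(r = 4 | data) = (0.030483) / (0.061881) = 0.49261.

0.4926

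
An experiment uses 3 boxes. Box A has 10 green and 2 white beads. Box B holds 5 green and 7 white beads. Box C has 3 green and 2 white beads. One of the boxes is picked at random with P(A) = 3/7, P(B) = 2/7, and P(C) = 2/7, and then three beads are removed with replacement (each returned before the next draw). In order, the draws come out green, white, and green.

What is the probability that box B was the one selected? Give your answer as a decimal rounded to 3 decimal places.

The likelihood of the observed sequence under each hypothesis: P(data | box A) = (10/12)(2/12)(10/12) = 0.11574; P(data | box B) = (5/12)(7/12)(5/12) = 0.10127; P(data | box C) = (3/5)(2/5)(3/5) = 0.144.
Weighting by the prior gives 3/7 · 0.11574 = 0.049603, 2/7 · 0.10127 = 0.028935, 2/7 · 0.144 = 0.041143; these sum to 0.11968.
Hence P(box B | data) = (0.028935) / (0.11968) = 0.24177.

0.242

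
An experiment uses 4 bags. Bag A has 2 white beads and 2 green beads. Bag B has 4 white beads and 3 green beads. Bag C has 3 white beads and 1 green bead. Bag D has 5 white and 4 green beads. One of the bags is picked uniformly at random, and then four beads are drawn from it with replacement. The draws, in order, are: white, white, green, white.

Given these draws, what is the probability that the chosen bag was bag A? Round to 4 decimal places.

0.1928

The likelihood of the observed sequence under each hypothesis: P(data | bag A) = (2/4)(2/4)(2/4)(2/4) = 0.0625; P(data | bag B) = (4/7)(4/7)(3/7)(4/7) = 0.079967; P(data | bag C) = (3/4)(3/4)(1/4)(3/4) = 0.10547; P(data | bag D) = (5/9)(5/9)(4/9)(5/9) = 0.076208.
Multiplying each by its prior: 1/4 · 0.0625 = 0.015625, 1/4 · 0.079967 = 0.019992, 1/4 · 0.10547 = 0.026367, 1/4 · 0.076208 = 0.019052; these sum to 0.081036.
Therefore the posterior P(bag A | data) = (0.015625) / (0.081036) = 0.19282.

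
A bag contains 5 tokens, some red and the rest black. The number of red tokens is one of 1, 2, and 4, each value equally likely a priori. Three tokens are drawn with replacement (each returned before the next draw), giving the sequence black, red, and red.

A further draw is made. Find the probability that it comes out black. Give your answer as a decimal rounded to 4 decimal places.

The likelihood of the observed sequence under each hypothesis: P(data | r = 1) = (4/5)(1/5)(1/5) = 4/125; P(data | r = 2) = (3/5)(2/5)(2/5) = 12/125; P(data | r = 4) = (1/5)(4/5)(4/5) = 16/125.
The prior-weighted likelihoods are 1/3 · 4/125 = 4/375, 1/3 · 12/125 = 4/125, 1/3 · 16/125 = 16/375; these sum to 32/375.
Dividing through by the total gives posterior P(r = 1 | data) = 1/8, P(r = 2 | data) = 3/8, P(r = 4 | data) = 1/2.
The predictive probability is P(black next | data) = (4/5)(1/8) + (3/5)(3/8) + (1/5)(1/2) = 17/40.

0.4250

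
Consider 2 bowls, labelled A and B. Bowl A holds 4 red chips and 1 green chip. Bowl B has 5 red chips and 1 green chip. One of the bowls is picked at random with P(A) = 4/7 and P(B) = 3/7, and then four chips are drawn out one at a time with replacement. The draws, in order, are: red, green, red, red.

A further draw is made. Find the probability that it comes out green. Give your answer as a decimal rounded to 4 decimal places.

Compute the likelihood of the observed sequence for each case: P(data | bowl A) = (4/5)(1/5)(4/5)(4/5) = 0.1024; P(data | bowl B) = (5/6)(1/6)(5/6)(5/6) = 0.096451.
The prior-weighted likelihoods are 4/7 · 0.1024 = 0.058514, 3/7 · 0.096451 = 0.041336; summing to 0.09985.
Dividing through by the total gives posterior P(bowl A | data) = 0.58602, P(bowl B | data) = 0.41398.
So P(green next | data) = Σ P(green next | H) P(H | data) = (1/5)(0.58602) + (1/6)(0.41398) = 0.1862.

0.1862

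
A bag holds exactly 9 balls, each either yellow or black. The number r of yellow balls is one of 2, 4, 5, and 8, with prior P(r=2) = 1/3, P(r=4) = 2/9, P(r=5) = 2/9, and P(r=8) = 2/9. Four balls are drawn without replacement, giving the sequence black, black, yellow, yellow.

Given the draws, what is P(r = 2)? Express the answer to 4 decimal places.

0.2079

The likelihood of the observed sequence under each hypothesis: P(data | r = 2) = (7/9)(6/8)(2/7)(1/6) = 0.027778; P(data | r = 4) = (5/9)(4/8)(4/7)(3/6) = 0.079365; P(data | r = 5) = (4/9)(3/8)(5/7)(4/6) = 0.079365; P(data | r = 8) = (1/9)(0/8) = 0.
Multiplying each by its prior: 1/3 · 0.027778 = 0.0092593, 2/9 · 0.079365 = 0.017637, 2/9 · 0.079365 = 0.017637, 2/9 · 0 = 0; these sum to 0.044533.
By Bayes' rule, P(r = 2 | data) = (0.0092593) / (0.044533) = 0.20792.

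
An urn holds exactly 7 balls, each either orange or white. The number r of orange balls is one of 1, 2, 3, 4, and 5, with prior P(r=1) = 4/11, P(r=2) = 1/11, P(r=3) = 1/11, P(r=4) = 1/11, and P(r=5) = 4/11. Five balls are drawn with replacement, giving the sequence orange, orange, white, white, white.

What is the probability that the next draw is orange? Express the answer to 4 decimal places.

0.4197

For each hypothesis, P(data | H) works out to: P(data | r = 1) = (1/7)(1/7)(6/7)(6/7)(6/7) = 0.012852; P(data | r = 2) = (2/7)(2/7)(5/7)(5/7)(5/7) = 0.02975; P(data | r = 3) = (3/7)(3/7)(4/7)(4/7)(4/7) = 0.034271; P(data | r = 4) = (4/7)(4/7)(3/7)(3/7)(3/7) = 0.025704; P(data | r = 5) = (5/7)(5/7)(2/7)(2/7)(2/7) = 0.0119.
Weighting by the prior gives 4/11 · 0.012852 = 0.0046734, 1/11 · 0.02975 = 0.0027045, 1/11 · 0.034271 = 0.0031156, 1/11 · 0.025704 = 0.0023367, 4/11 · 0.0119 = 0.0043272; with total 0.017157.
The posterior is then P(r = 1 | data) = 0.27238, P(r = 2 | data) = 0.15763, P(r = 3 | data) = 0.18159, P(r = 4 | data) = 0.13619, P(r = 5 | data) = 0.25221.
So P(orange next | data) = Σ P(orange next | H) P(H | data) = (1/7)(0.27238) + (2/7)(0.15763) + (3/7)(0.18159) + (4/7)(0.13619) + (5/7)(0.25221) = 0.41974.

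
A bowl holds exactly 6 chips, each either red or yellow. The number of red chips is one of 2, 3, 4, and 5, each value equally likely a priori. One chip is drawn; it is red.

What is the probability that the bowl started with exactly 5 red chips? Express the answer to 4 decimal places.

0.3571

Under each hypothesis, the probability of this draw is: P(data | r = 2) = (2/6) = 1/3; P(data | r = 3) = (3/6) = 1/2; P(data | r = 4) = (4/6) = 2/3; P(data | r = 5) = (5/6) = 5/6.
The prior-weighted likelihoods are 1/4 · 1/3 = 1/12, 1/4 · 1/2 = 1/8, 1/4 · 2/3 = 1/6, 1/4 · 5/6 = 5/24; with total 7/12.
By Bayes' rule, P(r = 5 | data) = (5/24) / (7/12) = 5/14.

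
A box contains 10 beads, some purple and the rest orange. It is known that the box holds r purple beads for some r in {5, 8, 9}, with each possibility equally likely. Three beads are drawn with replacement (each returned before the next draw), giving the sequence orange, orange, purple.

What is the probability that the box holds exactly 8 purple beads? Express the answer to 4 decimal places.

0.1928

Under each hypothesis, the probability of the observed sequence is: P(data | r = 5) = (5/10)(5/10)(5/10) = 0.125; P(data | r = 8) = (2/10)(2/10)(8/10) = 0.032; P(data | r = 9) = (1/10)(1/10)(9/10) = 0.009.
The prior-weighted likelihoods are 1/3 · 0.125 = 0.041667, 1/3 · 0.032 = 0.010667, 1/3 · 0.009 = 0.003; these sum to 0.055333.
So P(r = 8 | data) = (0.010667) / (0.055333) = 0.19277.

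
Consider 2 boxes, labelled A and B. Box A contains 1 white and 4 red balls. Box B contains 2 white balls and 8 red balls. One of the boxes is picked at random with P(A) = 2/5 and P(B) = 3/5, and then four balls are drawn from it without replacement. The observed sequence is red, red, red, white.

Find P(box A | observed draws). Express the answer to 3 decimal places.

Compute the likelihood of the observed sequence for each case: P(data | box A) = (4/5)(3/4)(2/3)(1/2) = 1/5; P(data | box B) = (8/10)(7/9)(6/8)(2/7) = 2/15.
Multiplying each by its prior: 2/5 · 1/5 = 2/25, 3/5 · 2/15 = 2/25; with total 4/25.
By Bayes' rule, P(box A | data) = (2/25) / (4/25) = 1/2.

0.500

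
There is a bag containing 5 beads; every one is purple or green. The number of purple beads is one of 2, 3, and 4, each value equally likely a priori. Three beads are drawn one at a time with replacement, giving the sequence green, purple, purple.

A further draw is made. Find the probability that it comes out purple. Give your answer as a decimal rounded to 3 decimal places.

Under each hypothesis, the probability of the observed sequence is: P(data | r = 2) = (3/5)(2/5)(2/5) = 12/125; P(data | r = 3) = (2/5)(3/5)(3/5) = 18/125; P(data | r = 4) = (1/5)(4/5)(4/5) = 16/125.
Multiplying each by its prior: 1/3 · 12/125 = 4/125, 1/3 · 18/125 = 6/125, 1/3 · 16/125 = 16/375; these sum to 46/375.
Dividing through by the total gives posterior P(r = 2 | data) = 6/23, P(r = 3 | data) = 9/23, P(r = 4 | data) = 8/23.
Averaging over the posterior, P(purple next | data) = (2/5)(6/23) + (3/5)(9/23) + (4/5)(8/23) = 71/115.

0.617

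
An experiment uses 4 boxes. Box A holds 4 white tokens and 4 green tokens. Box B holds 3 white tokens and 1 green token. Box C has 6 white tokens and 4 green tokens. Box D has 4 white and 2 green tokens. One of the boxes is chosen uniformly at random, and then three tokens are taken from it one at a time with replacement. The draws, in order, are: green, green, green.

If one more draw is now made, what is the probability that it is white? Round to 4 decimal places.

0.5682

The likelihood of the observed sequence under each hypothesis: P(data | box A) = (4/8)(4/8)(4/8) = 0.125; P(data | box B) = (1/4)(1/4)(1/4) = 0.015625; P(data | box C) = (4/10)(4/10)(4/10) = 0.064; P(data | box D) = (2/6)(2/6)(2/6) = 0.037037.
Multiplying each by its prior: 1/4 · 0.125 = 0.03125, 1/4 · 0.015625 = 0.0039062, 1/4 · 0.064 = 0.016, 1/4 · 0.037037 = 0.0092593; these sum to 0.060416.
Dividing through by the total gives posterior P(box A | data) = 0.51725, P(box B | data) = 0.064656, P(box C | data) = 0.26483, P(box D | data) = 0.15326.
So P(white next | data) = Σ P(white next | H) P(H | data) = (1/2)(0.51725) + (3/4)(0.064656) + (3/5)(0.26483) + (2/3)(0.15326) = 0.56819.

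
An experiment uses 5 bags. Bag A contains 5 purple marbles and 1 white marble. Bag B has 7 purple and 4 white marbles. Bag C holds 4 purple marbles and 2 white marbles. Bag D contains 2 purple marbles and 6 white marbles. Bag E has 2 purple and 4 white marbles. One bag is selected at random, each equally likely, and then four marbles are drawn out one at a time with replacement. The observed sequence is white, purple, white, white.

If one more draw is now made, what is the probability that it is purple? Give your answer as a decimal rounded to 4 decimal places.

0.3737

Compute the likelihood of the observed sequence for each case: P(data | bag A) = (1/6)(5/6)(1/6)(1/6) = 0.003858; P(data | bag B) = (4/11)(7/11)(4/11)(4/11) = 0.030599; P(data | bag C) = (2/6)(4/6)(2/6)(2/6) = 0.024691; P(data | bag D) = (6/8)(2/8)(6/8)(6/8) = 0.10547; P(data | bag E) = (4/6)(2/6)(4/6)(4/6) = 0.098765.
Weighting by the prior gives 1/5 · 0.003858 = 0.0007716, 1/5 · 0.030599 = 0.0061198, 1/5 · 0.024691 = 0.0049383, 1/5 · 0.10547 = 0.021094, 1/5 · 0.098765 = 0.019753; summing to 0.052677.
The posterior is then P(bag A | data) = 0.014648, P(bag B | data) = 0.11618, P(bag C | data) = 0.093747, P(bag D | data) = 0.40044, P(bag E | data) = 0.37499.
The predictive probability is P(purple next | data) = (5/6)(0.014648) + (7/11)(0.11618) + (2/3)(0.093747) + (1/4)(0.40044) + (1/3)(0.37499) = 0.37374.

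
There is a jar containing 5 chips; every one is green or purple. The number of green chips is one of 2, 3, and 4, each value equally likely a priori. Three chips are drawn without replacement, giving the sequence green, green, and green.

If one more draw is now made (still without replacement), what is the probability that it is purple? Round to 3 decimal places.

0.600

The likelihood of the observed sequence under each hypothesis: P(data | r = 2) = (2/5)(1/4)(0/3) = 0; P(data | r = 3) = (3/5)(2/4)(1/3) = 1/10; P(data | r = 4) = (4/5)(3/4)(2/3) = 2/5.
Multiplying each by its prior: 1/3 · 0 = 0, 1/3 · 1/10 = 1/30, 1/3 · 2/5 = 2/15; with total 1/6.
The posterior is then P(r = 2 | data) = 0, P(r = 3 | data) = 1/5, P(r = 4 | data) = 4/5.
So P(purple next | data) = Σ P(purple next | H) P(H | data) = (1)(1/5) + (1/2)(4/5) = 3/5.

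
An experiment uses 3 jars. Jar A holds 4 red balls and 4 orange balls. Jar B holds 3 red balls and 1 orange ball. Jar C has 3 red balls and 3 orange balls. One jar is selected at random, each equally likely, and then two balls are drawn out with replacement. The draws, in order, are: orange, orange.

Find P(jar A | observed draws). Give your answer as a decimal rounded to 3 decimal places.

0.444

The likelihood of the observed sequence under each hypothesis: P(data | jar A) = (4/8)(4/8) = 1/4; P(data | jar B) = (1/4)(1/4) = 1/16; P(data | jar C) = (3/6)(3/6) = 1/4.
The prior-weighted likelihoods are 1/3 · 1/4 = 1/12, 1/3 · 1/16 = 1/48, 1/3 · 1/4 = 1/12; with total 3/16.
So P(jar A | data) = (1/12) / (3/16) = 4/9.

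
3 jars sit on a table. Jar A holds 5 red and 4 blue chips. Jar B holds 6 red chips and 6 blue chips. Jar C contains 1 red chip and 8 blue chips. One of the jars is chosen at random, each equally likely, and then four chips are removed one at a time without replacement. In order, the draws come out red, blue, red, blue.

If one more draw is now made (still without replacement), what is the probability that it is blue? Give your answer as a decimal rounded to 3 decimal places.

For each hypothesis, P(data | H) works out to: P(data | jar A) = (5/9)(4/8)(4/7)(3/6) = 0.079365; P(data | jar B) = (6/12)(6/11)(5/10)(5/9) = 0.075758; P(data | jar C) = (1/9)(8/8)(0/7) = 0.
Multiplying each by its prior: 1/3 · 0.079365 = 0.026455, 1/3 · 0.075758 = 0.025253, 1/3 · 0 = 0; summing to 0.051708.
The posterior is then P(jar A | data) = 0.51163, P(jar B | data) = 0.48837, P(jar C | data) = 0.
So P(blue next | data) = Σ P(blue next | H) P(H | data) = (2/5)(0.51163) + (1/2)(0.48837) = 0.44884.

0.449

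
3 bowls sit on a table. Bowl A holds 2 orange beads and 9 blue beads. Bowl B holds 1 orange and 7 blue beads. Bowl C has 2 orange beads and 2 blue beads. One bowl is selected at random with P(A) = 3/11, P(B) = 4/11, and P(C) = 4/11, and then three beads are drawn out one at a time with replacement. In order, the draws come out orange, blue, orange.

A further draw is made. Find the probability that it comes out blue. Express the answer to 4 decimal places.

Under each hypothesis, the probability of the observed sequence is: P(data | bowl A) = (2/11)(9/11)(2/11) = 0.027047; P(data | bowl B) = (1/8)(7/8)(1/8) = 0.013672; P(data | bowl C) = (2/4)(2/4)(2/4) = 0.125.
Weighting by the prior gives 3/11 · 0.027047 = 0.0073765, 4/11 · 0.013672 = 0.0049716, 4/11 · 0.125 = 0.045455; with total 0.057803.
Dividing through by the total gives posterior P(bowl A | data) = 0.12762, P(bowl B | data) = 0.08601, P(bowl C | data) = 0.78637.
So P(blue next | data) = Σ P(blue next | H) P(H | data) = (9/11)(0.12762) + (7/8)(0.08601) + (1/2)(0.78637) = 0.57286.

0.5729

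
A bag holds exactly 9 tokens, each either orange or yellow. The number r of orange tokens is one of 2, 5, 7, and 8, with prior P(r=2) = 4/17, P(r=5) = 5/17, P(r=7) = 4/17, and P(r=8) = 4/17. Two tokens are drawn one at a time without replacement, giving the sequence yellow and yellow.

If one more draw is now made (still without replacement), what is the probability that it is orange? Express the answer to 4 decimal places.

For each hypothesis, P(data | H) works out to: P(data | r = 2) = (7/9)(6/8) = 7/12; P(data | r = 5) = (4/9)(3/8) = 1/6; P(data | r = 7) = (2/9)(1/8) = 1/36; P(data | r = 8) = (1/9)(0/8) = 0.
The prior-weighted likelihoods are 4/17 · 7/12 = 7/51, 5/17 · 1/6 = 5/102, 4/17 · 1/36 = 1/153, 4/17 · 0 = 0; these sum to 59/306.
Dividing through by the total gives posterior P(r = 2 | data) = 42/59, P(r = 5 | data) = 15/59, P(r = 7 | data) = 2/59, P(r = 8 | data) = 0.
So P(orange next | data) = Σ P(orange next | H) P(H | data) = (2/7)(42/59) + (5/7)(15/59) + (1)(2/59) = 173/413.

0.4189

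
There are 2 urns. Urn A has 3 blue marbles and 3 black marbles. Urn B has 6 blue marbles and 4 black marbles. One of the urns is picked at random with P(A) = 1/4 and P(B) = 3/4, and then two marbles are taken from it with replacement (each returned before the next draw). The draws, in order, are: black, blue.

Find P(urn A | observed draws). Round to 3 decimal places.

0.258

The likelihood of the observed sequence under each hypothesis: P(data | urn A) = (3/6)(3/6) = 1/4; P(data | urn B) = (4/10)(6/10) = 6/25.
Weighting by the prior gives 1/4 · 1/4 = 1/16, 3/4 · 6/25 = 9/50; summing to 97/400.
By Bayes' rule, P(urn A | data) = (1/16) / (97/400) = 25/97.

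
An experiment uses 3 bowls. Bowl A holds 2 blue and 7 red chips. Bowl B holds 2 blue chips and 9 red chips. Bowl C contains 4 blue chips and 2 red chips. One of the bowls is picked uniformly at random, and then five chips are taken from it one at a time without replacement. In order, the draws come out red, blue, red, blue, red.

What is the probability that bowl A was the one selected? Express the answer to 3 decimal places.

0.604

Compute the likelihood of the observed sequence for each case: P(data | bowl A) = (7/9)(2/8)(6/7)(1/6)(5/5) = 0.027778; P(data | bowl B) = (9/11)(2/10)(8/9)(1/8)(7/7) = 0.018182; P(data | bowl C) = (2/6)(4/5)(1/4)(3/3)(0/2) = 0.
Weighting by the prior gives 1/3 · 0.027778 = 0.0092593, 1/3 · 0.018182 = 0.0060606, 1/3 · 0 = 0; summing to 0.01532.
Therefore the posterior P(bowl A | data) = (0.0092593) / (0.01532) = 0.6044.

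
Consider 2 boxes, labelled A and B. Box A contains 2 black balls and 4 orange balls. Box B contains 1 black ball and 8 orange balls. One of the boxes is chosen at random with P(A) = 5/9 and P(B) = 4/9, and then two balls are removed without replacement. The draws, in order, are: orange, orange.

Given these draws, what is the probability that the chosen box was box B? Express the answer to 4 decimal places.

0.6087

Compute the likelihood of the observed sequence for each case: P(data | box A) = (4/6)(3/5) = 2/5; P(data | box B) = (8/9)(7/8) = 7/9.
Weighting by the prior gives 5/9 · 2/5 = 2/9, 4/9 · 7/9 = 28/81; with total 46/81.
So P(box B | data) = (28/81) / (46/81) = 14/23.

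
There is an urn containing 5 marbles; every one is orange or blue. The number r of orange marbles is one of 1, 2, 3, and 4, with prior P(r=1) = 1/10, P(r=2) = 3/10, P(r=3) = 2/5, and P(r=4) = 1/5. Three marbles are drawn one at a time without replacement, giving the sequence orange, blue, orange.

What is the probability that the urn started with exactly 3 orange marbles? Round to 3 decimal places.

0.533

Compute the likelihood of the observed sequence for each case: P(data | r = 1) = (1/5)(4/4)(0/3) = 0; P(data | r = 2) = (2/5)(3/4)(1/3) = 1/10; P(data | r = 3) = (3/5)(2/4)(2/3) = 1/5; P(data | r = 4) = (4/5)(1/4)(3/3) = 1/5.
The prior-weighted likelihoods are 1/10 · 0 = 0, 3/10 · 1/10 = 3/100, 2/5 · 1/5 = 2/25, 1/5 · 1/5 = 1/25; these sum to 3/20.
Therefore the posterior P(r = 3 | data) = (2/25) / (3/20) = 8/15.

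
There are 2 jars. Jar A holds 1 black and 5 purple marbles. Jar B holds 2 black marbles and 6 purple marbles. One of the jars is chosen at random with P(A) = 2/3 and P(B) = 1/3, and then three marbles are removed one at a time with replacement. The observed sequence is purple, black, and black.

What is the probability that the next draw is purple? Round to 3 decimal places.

Compute the likelihood of the observed sequence for each case: P(data | jar A) = (5/6)(1/6)(1/6) = 0.023148; P(data | jar B) = (6/8)(2/8)(2/8) = 0.046875.
The prior-weighted likelihoods are 2/3 · 0.023148 = 0.015432, 1/3 · 0.046875 = 0.015625; with total 0.031057.
Normalising, the posterior is P(jar A | data) = 0.49689, P(jar B | data) = 0.50311.
Averaging over the posterior, P(purple next | data) = (5/6)(0.49689) + (3/4)(0.50311) = 0.79141.

0.791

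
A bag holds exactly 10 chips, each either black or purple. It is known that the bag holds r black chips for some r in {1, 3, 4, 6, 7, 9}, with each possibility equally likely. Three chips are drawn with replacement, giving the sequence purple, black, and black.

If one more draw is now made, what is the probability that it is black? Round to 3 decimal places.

0.593

Under each hypothesis, the probability of the observed sequence is: P(data | r = 1) = (9/10)(1/10)(1/10) = 0.009; P(data | r = 3) = (7/10)(3/10)(3/10) = 0.063; P(data | r = 4) = (6/10)(4/10)(4/10) = 0.096; P(data | r = 6) = (4/10)(6/10)(6/10) = 0.144; P(data | r = 7) = (3/10)(7/10)(7/10) = 0.147; P(data | r = 9) = (1/10)(9/10)(9/10) = 0.081.
The prior-weighted likelihoods are 1/6 · 0.009 = 0.0015, 1/6 · 0.063 = 0.0105, 1/6 · 0.096 = 0.016, 1/6 · 0.144 = 0.024, 1/6 · 0.147 = 0.0245, 1/6 · 0.081 = 0.0135; summing to 0.09.
Normalising, the posterior is P(r = 1 | data) = 0.016667, P(r = 3 | data) = 0.11667, P(r = 4 | data) = 0.17778, P(r = 6 | data) = 0.26667, P(r = 7 | data) = 0.27222, P(r = 9 | data) = 0.15.
Averaging over the posterior, P(black next | data) = (1/10)(0.016667) + (3/10)(0.11667) + (2/5)(0.17778) + (3/5)(0.26667) + (7/10)(0.27222) + (9/10)(0.15) = 0.59333.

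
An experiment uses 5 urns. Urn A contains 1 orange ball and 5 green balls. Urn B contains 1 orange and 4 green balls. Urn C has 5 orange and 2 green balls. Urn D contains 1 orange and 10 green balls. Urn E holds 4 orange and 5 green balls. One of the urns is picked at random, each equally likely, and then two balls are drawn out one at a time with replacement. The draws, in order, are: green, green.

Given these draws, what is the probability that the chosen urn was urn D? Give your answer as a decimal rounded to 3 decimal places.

The likelihood of the observed sequence under each hypothesis: P(data | urn A) = (5/6)(5/6) = 0.69444; P(data | urn B) = (4/5)(4/5) = 0.64; P(data | urn C) = (2/7)(2/7) = 0.081633; P(data | urn D) = (10/11)(10/11) = 0.82645; P(data | urn E) = (5/9)(5/9) = 0.30864.
Multiplying each by its prior: 1/5 · 0.69444 = 0.13889, 1/5 · 0.64 = 0.128, 1/5 · 0.081633 = 0.016327, 1/5 · 0.82645 = 0.16529, 1/5 · 0.30864 = 0.061728; these sum to 0.51023.
So P(urn D | data) = (0.16529) / (0.51023) = 0.32395.

0.324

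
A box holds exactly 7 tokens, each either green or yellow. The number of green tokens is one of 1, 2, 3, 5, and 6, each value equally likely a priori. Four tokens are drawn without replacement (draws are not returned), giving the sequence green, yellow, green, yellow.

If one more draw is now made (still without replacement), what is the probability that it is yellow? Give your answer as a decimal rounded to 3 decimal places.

0.579

For each hypothesis, P(data | H) works out to: P(data | r = 1) = (1/7)(6/6)(0/5) = 0; P(data | r = 2) = (2/7)(5/6)(1/5)(4/4) = 1/21; P(data | r = 3) = (3/7)(4/6)(2/5)(3/4) = 3/35; P(data | r = 5) = (5/7)(2/6)(4/5)(1/4) = 1/21; P(data | r = 6) = (6/7)(1/6)(5/5)(0/4) = 0.
Weighting by the prior gives 1/5 · 0 = 0, 1/5 · 1/21 = 1/105, 1/5 · 3/35 = 3/175, 1/5 · 1/21 = 1/105, 1/5 · 0 = 0; summing to 19/525.
The posterior is then P(r = 1 | data) = 0, P(r = 2 | data) = 5/19, P(r = 3 | data) = 9/19, P(r = 5 | data) = 5/19, P(r = 6 | data) = 0.
So P(yellow next | data) = Σ P(yellow next | H) P(H | data) = (1)(5/19) + (2/3)(9/19) + (0)(5/19) = 11/19.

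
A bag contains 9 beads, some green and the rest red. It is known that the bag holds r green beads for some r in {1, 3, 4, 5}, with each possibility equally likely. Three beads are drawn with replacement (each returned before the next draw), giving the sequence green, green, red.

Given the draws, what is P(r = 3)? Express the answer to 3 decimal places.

Compute the likelihood of the observed sequence for each case: P(data | r = 1) = (1/9)(1/9)(8/9) = 0.010974; P(data | r = 3) = (3/9)(3/9)(6/9) = 0.074074; P(data | r = 4) = (4/9)(4/9)(5/9) = 0.10974; P(data | r = 5) = (5/9)(5/9)(4/9) = 0.13717.
Multiplying each by its prior: 1/4 · 0.010974 = 0.0027435, 1/4 · 0.074074 = 0.018519, 1/4 · 0.10974 = 0.027435, 1/4 · 0.13717 = 0.034294; with total 0.08299.
Therefore the posterior P(r = 3 | data) = (0.018519) / (0.08299) = 0.22314.

0.223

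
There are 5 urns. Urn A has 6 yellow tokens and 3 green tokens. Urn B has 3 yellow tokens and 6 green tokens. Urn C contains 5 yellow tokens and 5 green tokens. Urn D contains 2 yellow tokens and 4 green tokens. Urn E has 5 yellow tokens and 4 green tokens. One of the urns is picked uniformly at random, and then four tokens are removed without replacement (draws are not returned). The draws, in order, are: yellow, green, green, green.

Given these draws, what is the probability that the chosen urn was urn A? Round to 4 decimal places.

0.0328

Compute the likelihood of the observed sequence for each case: P(data | urn A) = (6/9)(3/8)(2/7)(1/6) = 0.011905; P(data | urn B) = (3/9)(6/8)(5/7)(4/6) = 0.11905; P(data | urn C) = (5/10)(5/9)(4/8)(3/7) = 0.059524; P(data | urn D) = (2/6)(4/5)(3/4)(2/3) = 0.13333; P(data | urn E) = (5/9)(4/8)(3/7)(2/6) = 0.039683.
Multiplying each by its prior: 1/5 · 0.011905 = 0.002381, 1/5 · 0.11905 = 0.02381, 1/5 · 0.059524 = 0.011905, 1/5 · 0.13333 = 0.026667, 1/5 · 0.039683 = 0.0079365; these sum to 0.072698.
Hence P(urn A | data) = (0.002381) / (0.072698) = 0.032751.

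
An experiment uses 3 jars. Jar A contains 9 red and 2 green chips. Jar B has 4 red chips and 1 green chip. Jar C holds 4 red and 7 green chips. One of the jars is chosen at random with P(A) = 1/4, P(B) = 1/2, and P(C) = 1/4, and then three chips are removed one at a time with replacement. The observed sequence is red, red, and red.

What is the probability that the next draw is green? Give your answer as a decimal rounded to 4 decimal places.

Under each hypothesis, the probability of the observed sequence is: P(data | jar A) = (9/11)(9/11)(9/11) = 0.54771; P(data | jar B) = (4/5)(4/5)(4/5) = 0.512; P(data | jar C) = (4/11)(4/11)(4/11) = 0.048084.
Weighting by the prior gives 1/4 · 0.54771 = 0.13693, 1/2 · 0.512 = 0.256, 1/4 · 0.048084 = 0.012021; these sum to 0.40495.
Normalising, the posterior is P(jar A | data) = 0.33813, P(jar B | data) = 0.63218, P(jar C | data) = 0.029685.
The predictive probability is P(green next | data) = (2/11)(0.33813) + (1/5)(0.63218) + (7/11)(0.029685) = 0.20681.

0.2068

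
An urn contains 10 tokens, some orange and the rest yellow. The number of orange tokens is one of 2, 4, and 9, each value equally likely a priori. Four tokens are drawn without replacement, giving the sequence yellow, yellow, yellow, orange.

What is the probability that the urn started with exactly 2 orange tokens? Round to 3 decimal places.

Under each hypothesis, the probability of the observed sequence is: P(data | r = 2) = (8/10)(7/9)(6/8)(2/7) = 2/15; P(data | r = 4) = (6/10)(5/9)(4/8)(4/7) = 2/21; P(data | r = 9) = (1/10)(0/9) = 0.
Multiplying each by its prior: 1/3 · 2/15 = 2/45, 1/3 · 2/21 = 2/63, 1/3 · 0 = 0; summing to 8/105.
So P(r = 2 | data) = (2/45) / (8/105) = 7/12.

0.583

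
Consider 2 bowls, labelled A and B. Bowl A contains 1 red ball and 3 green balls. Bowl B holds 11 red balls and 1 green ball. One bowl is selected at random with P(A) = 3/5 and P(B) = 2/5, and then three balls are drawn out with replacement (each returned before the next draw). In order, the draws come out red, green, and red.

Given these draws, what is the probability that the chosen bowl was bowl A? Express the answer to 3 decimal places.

0.501

The likelihood of the observed sequence under each hypothesis: P(data | bowl A) = (1/4)(3/4)(1/4) = 0.046875; P(data | bowl B) = (11/12)(1/12)(11/12) = 0.070023.
Multiplying each by its prior: 3/5 · 0.046875 = 0.028125, 2/5 · 0.070023 = 0.028009; these sum to 0.056134.
Therefore the posterior P(bowl A | data) = (0.028125) / (0.056134) = 0.50103.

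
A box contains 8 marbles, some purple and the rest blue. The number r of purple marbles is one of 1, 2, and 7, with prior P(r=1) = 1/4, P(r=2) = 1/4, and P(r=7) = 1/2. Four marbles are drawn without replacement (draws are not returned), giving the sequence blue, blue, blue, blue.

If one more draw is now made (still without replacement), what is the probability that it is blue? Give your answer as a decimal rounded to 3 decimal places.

0.675

For each hypothesis, P(data | H) works out to: P(data | r = 1) = (7/8)(6/7)(5/6)(4/5) = 1/2; P(data | r = 2) = (6/8)(5/7)(4/6)(3/5) = 3/14; P(data | r = 7) = (1/8)(0/7) = 0.
Weighting by the prior gives 1/4 · 1/2 = 1/8, 1/4 · 3/14 = 3/56, 1/2 · 0 = 0; with total 5/28.
Dividing through by the total gives posterior P(r = 1 | data) = 7/10, P(r = 2 | data) = 3/10, P(r = 7 | data) = 0.
So P(blue next | data) = Σ P(blue next | H) P(H | data) = (3/4)(7/10) + (1/2)(3/10) = 27/40.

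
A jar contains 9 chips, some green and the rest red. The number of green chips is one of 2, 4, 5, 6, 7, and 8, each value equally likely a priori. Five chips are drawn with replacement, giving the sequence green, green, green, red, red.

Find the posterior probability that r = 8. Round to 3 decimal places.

0.065

The likelihood of the observed sequence under each hypothesis: P(data | r = 2) = (2/9)(2/9)(2/9)(7/9)(7/9) = 0.0066386; P(data | r = 4) = (4/9)(4/9)(4/9)(5/9)(5/9) = 0.027096; P(data | r = 5) = (5/9)(5/9)(5/9)(4/9)(4/9) = 0.03387; P(data | r = 6) = (6/9)(6/9)(6/9)(3/9)(3/9) = 0.032922; P(data | r = 7) = (7/9)(7/9)(7/9)(2/9)(2/9) = 0.023235; P(data | r = 8) = (8/9)(8/9)(8/9)(1/9)(1/9) = 0.0086708.
The prior-weighted likelihoods are 1/6 · 0.0066386 = 0.0011064, 1/6 · 0.027096 = 0.004516, 1/6 · 0.03387 = 0.005645, 1/6 · 0.032922 = 0.005487, 1/6 · 0.023235 = 0.0038725, 1/6 · 0.0086708 = 0.0014451; these sum to 0.022072.
Therefore the posterior P(r = 8 | data) = (0.0014451) / (0.022072) = 0.065473.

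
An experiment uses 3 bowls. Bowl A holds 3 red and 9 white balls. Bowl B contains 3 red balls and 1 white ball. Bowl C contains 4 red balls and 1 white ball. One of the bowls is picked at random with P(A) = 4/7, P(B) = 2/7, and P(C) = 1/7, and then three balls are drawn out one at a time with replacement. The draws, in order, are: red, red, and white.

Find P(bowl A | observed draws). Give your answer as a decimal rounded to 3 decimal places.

Under each hypothesis, the probability of the observed sequence is: P(data | bowl A) = (3/12)(3/12)(9/12) = 0.046875; P(data | bowl B) = (3/4)(3/4)(1/4) = 0.14062; P(data | bowl C) = (4/5)(4/5)(1/5) = 0.128.
Multiplying each by its prior: 4/7 · 0.046875 = 0.026786, 2/7 · 0.14062 = 0.040179, 1/7 · 0.128 = 0.018286; these sum to 0.08525.
Hence P(bowl A | data) = (0.026786) / (0.08525) = 0.3142.

0.314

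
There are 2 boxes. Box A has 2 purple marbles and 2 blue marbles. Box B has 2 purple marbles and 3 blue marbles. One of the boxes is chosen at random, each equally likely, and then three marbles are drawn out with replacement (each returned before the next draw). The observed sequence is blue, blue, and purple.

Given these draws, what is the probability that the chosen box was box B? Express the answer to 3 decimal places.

Under each hypothesis, the probability of the observed sequence is: P(data | box A) = (2/4)(2/4)(2/4) = 0.125; P(data | box B) = (3/5)(3/5)(2/5) = 0.144.
Multiplying each by its prior: 1/2 · 0.125 = 0.0625, 1/2 · 0.144 = 0.072; summing to 0.1345.
Hence P(box B | data) = (0.072) / (0.1345) = 0.53532.

0.535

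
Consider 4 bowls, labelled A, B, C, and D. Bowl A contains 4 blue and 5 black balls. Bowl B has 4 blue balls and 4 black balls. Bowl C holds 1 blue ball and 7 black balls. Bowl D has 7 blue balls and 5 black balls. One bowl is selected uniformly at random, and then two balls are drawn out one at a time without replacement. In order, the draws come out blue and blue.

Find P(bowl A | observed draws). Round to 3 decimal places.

0.238

For each hypothesis, P(data | H) works out to: P(data | bowl A) = (4/9)(3/8) = 0.16667; P(data | bowl B) = (4/8)(3/7) = 0.21429; P(data | bowl C) = (1/8)(0/7) = 0; P(data | bowl D) = (7/12)(6/11) = 0.31818.
Weighting by the prior gives 1/4 · 0.16667 = 0.041667, 1/4 · 0.21429 = 0.053571, 1/4 · 0 = 0, 1/4 · 0.31818 = 0.079545; these sum to 0.17478.
So P(bowl A | data) = (0.041667) / (0.17478) = 0.23839.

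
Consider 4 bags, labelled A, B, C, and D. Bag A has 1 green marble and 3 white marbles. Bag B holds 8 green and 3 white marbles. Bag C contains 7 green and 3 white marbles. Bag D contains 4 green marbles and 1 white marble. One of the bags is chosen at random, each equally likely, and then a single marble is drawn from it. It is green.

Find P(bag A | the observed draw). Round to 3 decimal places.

Under each hypothesis, the probability of this draw is: P(data | bag A) = (1/4) = 1/4; P(data | bag B) = (8/11) = 8/11; P(data | bag C) = (7/10) = 7/10; P(data | bag D) = (4/5) = 4/5.
Multiplying each by its prior: 1/4 · 1/4 = 1/16, 1/4 · 8/11 = 2/11, 1/4 · 7/10 = 7/40, 1/4 · 4/5 = 1/5; summing to 109/176.
Hence P(bag A | data) = (1/16) / (109/176) = 11/109.

0.101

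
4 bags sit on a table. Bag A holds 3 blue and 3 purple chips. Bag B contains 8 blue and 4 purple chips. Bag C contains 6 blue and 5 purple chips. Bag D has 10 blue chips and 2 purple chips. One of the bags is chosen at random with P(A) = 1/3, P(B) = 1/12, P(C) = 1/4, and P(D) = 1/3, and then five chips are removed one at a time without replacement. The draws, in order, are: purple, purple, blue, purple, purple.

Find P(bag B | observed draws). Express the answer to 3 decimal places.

The likelihood of the observed sequence under each hypothesis: P(data | bag A) = (3/6)(2/5)(3/4)(1/3)(0/2) = 0; P(data | bag B) = (4/12)(3/11)(8/10)(2/9)(1/8) = 0.0020202; P(data | bag C) = (5/11)(4/10)(6/9)(3/8)(2/7) = 0.012987; P(data | bag D) = (2/12)(1/11)(10/10)(0/9) = 0.
Weighting by the prior gives 1/3 · 0 = 0, 1/12 · 0.0020202 = 0.00016835, 1/4 · 0.012987 = 0.0032468, 1/3 · 0 = 0; these sum to 0.0034151.
Therefore the posterior P(bag B | data) = (0.00016835) / (0.0034151) = 0.049296.

0.049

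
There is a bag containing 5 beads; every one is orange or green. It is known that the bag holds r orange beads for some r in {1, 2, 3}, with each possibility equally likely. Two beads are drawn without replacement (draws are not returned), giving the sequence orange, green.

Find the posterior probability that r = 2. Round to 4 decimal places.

The likelihood of the observed sequence under each hypothesis: P(data | r = 1) = (1/5)(4/4) = 1/5; P(data | r = 2) = (2/5)(3/4) = 3/10; P(data | r = 3) = (3/5)(2/4) = 3/10.
Weighting by the prior gives 1/3 · 1/5 = 1/15, 1/3 · 3/10 = 1/10, 1/3 · 3/10 = 1/10; summing to 4/15.
Hence P(r = 2 | data) = (1/10) / (4/15) = 3/8.

0.3750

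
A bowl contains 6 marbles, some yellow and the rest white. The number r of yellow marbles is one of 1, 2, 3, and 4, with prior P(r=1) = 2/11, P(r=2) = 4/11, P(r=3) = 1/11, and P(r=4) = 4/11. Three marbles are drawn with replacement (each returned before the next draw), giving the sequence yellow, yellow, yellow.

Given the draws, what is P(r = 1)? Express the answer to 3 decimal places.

0.006

Under each hypothesis, the probability of the observed sequence is: P(data | r = 1) = (1/6)(1/6)(1/6) = 0.0046296; P(data | r = 2) = (2/6)(2/6)(2/6) = 0.037037; P(data | r = 3) = (3/6)(3/6)(3/6) = 0.125; P(data | r = 4) = (4/6)(4/6)(4/6) = 0.2963.
Multiplying each by its prior: 2/11 · 0.0046296 = 0.00084175, 4/11 · 0.037037 = 0.013468, 1/11 · 0.125 = 0.011364, 4/11 · 0.2963 = 0.10774; these sum to 0.13342.
So P(r = 1 | data) = (0.00084175) / (0.13342) = 0.0063091.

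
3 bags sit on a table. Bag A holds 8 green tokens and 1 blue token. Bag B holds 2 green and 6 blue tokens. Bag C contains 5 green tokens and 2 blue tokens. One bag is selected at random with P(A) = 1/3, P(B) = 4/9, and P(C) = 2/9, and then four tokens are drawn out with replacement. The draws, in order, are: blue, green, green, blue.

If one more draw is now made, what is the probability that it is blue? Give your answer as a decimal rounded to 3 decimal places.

0.523

Under each hypothesis, the probability of the observed sequence is: P(data | bag A) = (1/9)(8/9)(8/9)(1/9) = 0.0097546; P(data | bag B) = (6/8)(2/8)(2/8)(6/8) = 0.035156; P(data | bag C) = (2/7)(5/7)(5/7)(2/7) = 0.041649.
Weighting by the prior gives 1/3 · 0.0097546 = 0.0032515, 4/9 · 0.035156 = 0.015625, 2/9 · 0.041649 = 0.0092554; with total 0.028132.
The posterior is then P(bag A | data) = 0.11558, P(bag B | data) = 0.55542, P(bag C | data) = 0.329.
Averaging over the posterior, P(blue next | data) = (1/9)(0.11558) + (3/4)(0.55542) + (2/7)(0.329) = 0.52341.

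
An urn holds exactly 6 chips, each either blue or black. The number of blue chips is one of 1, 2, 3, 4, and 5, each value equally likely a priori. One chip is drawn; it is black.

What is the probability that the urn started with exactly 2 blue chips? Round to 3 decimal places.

Under each hypothesis, the probability of this draw is: P(data | r = 1) = (5/6) = 5/6; P(data | r = 2) = (4/6) = 2/3; P(data | r = 3) = (3/6) = 1/2; P(data | r = 4) = (2/6) = 1/3; P(data | r = 5) = (1/6) = 1/6.
Weighting by the prior gives 1/5 · 5/6 = 1/6, 1/5 · 2/3 = 2/15, 1/5 · 1/2 = 1/10, 1/5 · 1/3 = 1/15, 1/5 · 1/6 = 1/30; summing to 1/2.
So P(r = 2 | data) = (2/15) / (1/2) = 4/15.

0.267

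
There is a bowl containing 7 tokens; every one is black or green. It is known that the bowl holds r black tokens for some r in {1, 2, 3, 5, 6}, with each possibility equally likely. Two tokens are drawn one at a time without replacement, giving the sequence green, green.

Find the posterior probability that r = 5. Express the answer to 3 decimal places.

Compute the likelihood of the observed sequence for each case: P(data | r = 1) = (6/7)(5/6) = 5/7; P(data | r = 2) = (5/7)(4/6) = 10/21; P(data | r = 3) = (4/7)(3/6) = 2/7; P(data | r = 5) = (2/7)(1/6) = 1/21; P(data | r = 6) = (1/7)(0/6) = 0.
Multiplying each by its prior: 1/5 · 5/7 = 1/7, 1/5 · 10/21 = 2/21, 1/5 · 2/7 = 2/35, 1/5 · 1/21 = 1/105, 1/5 · 0 = 0; these sum to 32/105.
By Bayes' rule, P(r = 5 | data) = (1/105) / (32/105) = 1/32.

0.031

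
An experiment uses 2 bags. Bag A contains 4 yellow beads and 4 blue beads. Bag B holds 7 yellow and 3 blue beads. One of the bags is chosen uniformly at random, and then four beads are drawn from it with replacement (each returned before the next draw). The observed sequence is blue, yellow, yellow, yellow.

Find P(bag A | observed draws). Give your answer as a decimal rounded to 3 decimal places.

0.378

Under each hypothesis, the probability of the observed sequence is: P(data | bag A) = (4/8)(4/8)(4/8)(4/8) = 0.0625; P(data | bag B) = (3/10)(7/10)(7/10)(7/10) = 0.1029.
Multiplying each by its prior: 1/2 · 0.0625 = 0.03125, 1/2 · 0.1029 = 0.05145; these sum to 0.0827.
By Bayes' rule, P(bag A | data) = (0.03125) / (0.0827) = 0.37787.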